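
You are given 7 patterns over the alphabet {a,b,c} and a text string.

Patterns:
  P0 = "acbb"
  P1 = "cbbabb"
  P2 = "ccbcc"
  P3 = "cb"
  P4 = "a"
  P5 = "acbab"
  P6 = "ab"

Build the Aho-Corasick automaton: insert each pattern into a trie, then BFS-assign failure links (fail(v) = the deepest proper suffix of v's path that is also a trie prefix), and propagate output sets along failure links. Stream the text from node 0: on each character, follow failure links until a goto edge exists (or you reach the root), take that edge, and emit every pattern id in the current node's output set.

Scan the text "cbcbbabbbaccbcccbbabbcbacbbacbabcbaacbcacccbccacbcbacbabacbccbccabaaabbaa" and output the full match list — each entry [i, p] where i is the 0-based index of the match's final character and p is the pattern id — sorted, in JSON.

Construct AC machine:
Trie nodes:
  0='ε' goto a→1 c→5
  1='a' goto b→17 c→2  ←P4
  2='ac' goto b→3
  3='acb' goto a→15 b→4
  4='acbb' goto ·  ←P0
  5='c' goto b→6 c→11
  6='cb' goto b→7  ←P3
  7='cbb' goto a→8
  8='cbba' goto b→9
  9='cbbab' goto b→10
  10='cbbabb' goto ·  ←P1
  11='cc' goto b→12
  12='ccb' goto c→13
  13='ccbc' goto c→14
  14='ccbcc' goto ·  ←P2
  15='acba' goto b→16
  16='acbab' goto ·  ←P5
  17='ab' goto ·  ←P6

BFS fail/out derivation:
  n1('a'): parent n0 fail=0; on 'a' 0 → fail=0;  out {4}∪∅={4}
  n5('c'): parent n0 fail=0; on 'c' 0 → fail=0;  out ∅∪∅=∅
  n2('ac'): parent n1 fail=0; on 'c' 0 → fail=5;  out ∅∪∅=∅
  n6('cb'): parent n5 fail=0; on 'b' 0 → fail=0;  out {3}∪∅={3}
  n11('cc'): parent n5 fail=0; on 'c' 0 → fail=5;  out ∅∪∅=∅
  n17('ab'): parent n1 fail=0; on 'b' 0 → fail=0;  out {6}∪∅={6}
  n3('acb'): parent n2 fail=5; on 'b' 5 → fail=6;  out ∅∪{3}={3}
  n7('cbb'): parent n6 fail=0; on 'b' 0 → fail=0;  out ∅∪∅=∅
  n12('ccb'): parent n11 fail=5; on 'b' 5 → fail=6;  out ∅∪{3}={3}
  n4('acbb'): parent n3 fail=6; on 'b' 6 → fail=7;  out {0}∪∅={0}
  n8('cbba'): parent n7 fail=0; on 'a' 0 → fail=1;  out ∅∪{4}={4}
  n13('ccbc'): parent n12 fail=6; on 'c' 6→0 → fail=5;  out ∅∪∅=∅
  n15('acba'): parent n3 fail=6; on 'a' 6→0 → fail=1;  out ∅∪{4}={4}
  n9('cbbab'): parent n8 fail=1; on 'b' 1 → fail=17;  out ∅∪{6}={6}
  n14('ccbcc'): parent n13 fail=5; on 'c' 5 → fail=11;  out {2}∪∅={2}
  n16('acbab'): parent n15 fail=1; on 'b' 1 → fail=17;  out {5}∪{6}={5,6}
  n10('cbbabb'): parent n9 fail=17; on 'b' 17→0 → fail=0;  out {1}∪∅={1}

Text stream:
i=0 'c': node 0→5
i=1 'b': node 5→6  → match P3@[0:1]
i=2 'c': node 6→5 ·f
i=3 'b': node 5→6  → match P3@[2:3]
i=4 'b': node 6→7
i=5 'a': node 7→8  → match P4@[5:5]
i=6 'b': node 8→9  → match P6@[5:6]
i=7 'b': node 9→10  → match P1@[2:7]
i=8 'b': node 10→0 ·f
i=9 'a': node 0→1  → match P4@[9:9]
i=10 'c': node 1→2
i=11 'c': node 2→11 ·f
i=12 'b': node 11→12  → match P3@[11:12]
i=13 'c': node 12→13
i=14 'c': node 13→14  → match P2@[10:14]
i=15 'c': node 14→11 ·f
i=16 'b': node 11→12  → match P3@[15:16]
i=17 'b': node 12→7 ·f
i=18 'a': node 7→8  → match P4@[18:18]
i=19 'b': node 8→9  → match P6@[18:19]
i=20 'b': node 9→10  → match P1@[15:20]
i=21 'c': node 10→5 ·f
i=22 'b': node 5→6  → match P3@[21:22]
i=23 'a': node 6→1 ·f  → match P4@[23:23]
i=24 'c': node 1→2
i=25 'b': node 2→3  → match P3@[24:25]
i=26 'b': node 3→4  → match P0@[23:26]
i=27 'a': node 4→8 ·f  → match P4@[27:27]
i=28 'c': node 8→2 ·f
i=29 'b': node 2→3  → match P3@[28:29]
i=30 'a': node 3→15  → match P4@[30:30]
i=31 'b': node 15→16  → match P5@[27:31],P6@[30:31]
i=32 'c': node 16→5 ·f
i=33 'b': node 5→6  → match P3@[32:33]
i=34 'a': node 6→1 ·f  → match P4@[34:34]
i=35 'a': node 1→1 ·f  → match P4@[35:35]
i=36 'c': node 1→2
i=37 'b': node 2→3  → match P3@[36:37]
i=38 'c': node 3→5 ·f
i=39 'a': node 5→1 ·f  → match P4@[39:39]
i=40 'c': node 1→2
i=41 'c': node 2→11 ·f
i=42 'c': node 11→11 ·f
i=43 'b': node 11→12  → match P3@[42:43]
i=44 'c': node 12→13
i=45 'c': node 13→14  → match P2@[41:45]
i=46 'a': node 14→1 ·f  → match P4@[46:46]
i=47 'c': node 1→2
i=48 'b': node 2→3  → match P3@[47:48]
i=49 'c': node 3→5 ·f
i=50 'b': node 5→6  → match P3@[49:50]
i=51 'a': node 6→1 ·f  → match P4@[51:51]
i=52 'c': node 1→2
i=53 'b': node 2→3  → match P3@[52:53]
i=54 'a': node 3→15  → match P4@[54:54]
i=55 'b': node 15→16  → match P5@[51:55],P6@[54:55]
i=56 'a': node 16→1 ·f  → match P4@[56:56]
i=57 'c': node 1→2
i=58 'b': node 2→3  → match P3@[57:58]
i=59 'c': node 3→5 ·f
i=60 'c': node 5→11
i=61 'b': node 11→12  → match P3@[60:61]
i=62 'c': node 12→13
i=63 'c': node 13→14  → match P2@[59:63]
i=64 'a': node 14→1 ·f  → match P4@[64:64]
i=65 'b': node 1→17  → match P6@[64:65]
i=66 'a': node 17→1 ·f  → match P4@[66:66]
i=67 'a': node 1→1 ·f  → match P4@[67:67]
i=68 'a': node 1→1 ·f  → match P4@[68:68]
i=69 'b': node 1→17  → match P6@[68:69]
i=70 'b': node 17→0 ·f
i=71 'a': node 0→1  → match P4@[71:71]
i=72 'a': node 1→1 ·f  → match P4@[72:72]

Result: [[1,3],[3,3],[5,4],[6,6],[7,1],[9,4],[12,3],[14,2],[16,3],[18,4],[19,6],[20,1],[22,3],[23,4],[25,3],[26,0],[27,4],[29,3],[30,4],[31,5],[31,6],[33,3],[34,4],[35,4],[37,3],[39,4],[43,3],[45,2],[46,4],[48,3],[50,3],[51,4],[53,3],[54,4],[55,5],[55,6],[56,4],[58,3],[61,3],[63,2],[64,4],[65,6],[66,4],[67,4],[68,4],[69,6],[71,4],[72,4]]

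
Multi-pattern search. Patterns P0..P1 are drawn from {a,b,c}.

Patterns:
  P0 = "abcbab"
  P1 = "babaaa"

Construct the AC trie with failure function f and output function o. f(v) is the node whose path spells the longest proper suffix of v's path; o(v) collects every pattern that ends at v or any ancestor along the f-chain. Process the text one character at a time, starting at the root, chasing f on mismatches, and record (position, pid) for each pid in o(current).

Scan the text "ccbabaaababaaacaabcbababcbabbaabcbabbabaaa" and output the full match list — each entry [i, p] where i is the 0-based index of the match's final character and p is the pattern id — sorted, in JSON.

Build:
Trie nodes:
  n0 'ε': a→1 b→7
  n1 'a': b→2
  n2 'ab': c→3
  n3 'abc': b→4
  n4 'abcb': a→5
  n5 'abcba': b→6
  n6 'abcbab': ·  [P0 ends]
  n7 'b': a→8
  n8 'ba': b→9
  n9 'bab': a→10
  n10 'baba': a→11
  n11 'babaa': a→12
  n12 'babaaa': ·  [P1 ends]

BFS fail/out derivation:
  n1('a'): parent n0 fail=0; on 'a' 0 → fail=0;  out ∅∪∅=∅
  n7('b'): parent n0 fail=0; on 'b' 0 → fail=0;  out ∅∪∅=∅
  n2('ab'): parent n1 fail=0; on 'b' 0 → fail=7;  out ∅∪∅=∅
  n8('ba'): parent n7 fail=0; on 'a' 0 → fail=1;  out ∅∪∅=∅
  n3('abc'): parent n2 fail=7; on 'c' 7→0 → fail=0;  out ∅∪∅=∅
  n9('bab'): parent n8 fail=1; on 'b' 1 → fail=2;  out ∅∪∅=∅
  n4('abcb'): parent n3 fail=0; on 'b' 0 → fail=7;  out ∅∪∅=∅
  n10('baba'): parent n9 fail=2; on 'a' 2→7 → fail=8;  out ∅∪∅=∅
  n5('abcba'): parent n4 fail=7; on 'a' 7 → fail=8;  out ∅∪∅=∅
  n11('babaa'): parent n10 fail=8; on 'a' 8→1→0 → fail=1;  out ∅∪∅=∅
  n6('abcbab'): parent n5 fail=8; on 'b' 8 → fail=9;  out {0}∪∅={0}
  n12('babaaa'): parent n11 fail=1; on 'a' 1→0 → fail=1;  out {1}∪∅={1}

Run:
[0] read 'c'  n0⇒n0
[1] read 'c'  n0⇒n0
[2] read 'b'  n0⇒n7
[3] read 'a'  n7⇒n8
[4] read 'b'  n8⇒n9
[5] read 'a'  n9⇒n10
[6] read 'a'  n10⇒n11
[7] read 'a'  n11⇒n12  ** P1@[2:7]
[8] read 'b'  n12⇒n2 (fail-walked)
[9] read 'a'  n2⇒n8 (fail-walked)
[10] read 'b'  n8⇒n9
[11] read 'a'  n9⇒n10
[12] read 'a'  n10⇒n11
[13] read 'a'  n11⇒n12  ** P1@[8:13]
[14] read 'c'  n12⇒n0 (fail-walked)
[15] read 'a'  n0⇒n1
[16] read 'a'  n1⇒n1 (fail-walked)
[17] read 'b'  n1⇒n2
[18] read 'c'  n2⇒n3
[19] read 'b'  n3⇒n4
[20] read 'a'  n4⇒n5
[21] read 'b'  n5⇒n6  ** P0@[16:21]
[22] read 'a'  n6⇒n10 (fail-walked)
[23] read 'b'  n10⇒n9 (fail-walked)
[24] read 'c'  n9⇒n3 (fail-walked)
[25] read 'b'  n3⇒n4
[26] read 'a'  n4⇒n5
[27] read 'b'  n5⇒n6  ** P0@[22:27]
[28] read 'b'  n6⇒n7 (fail-walked)
[29] read 'a'  n7⇒n8
[30] read 'a'  n8⇒n1 (fail-walked)
[31] read 'b'  n1⇒n2
[32] read 'c'  n2⇒n3
[33] read 'b'  n3⇒n4
[34] read 'a'  n4⇒n5
[35] read 'b'  n5⇒n6  ** P0@[30:35]
[36] read 'b'  n6⇒n7 (fail-walked)
[37] read 'a'  n7⇒n8
[38] read 'b'  n8⇒n9
[39] read 'a'  n9⇒n10
[40] read 'a'  n10⇒n11
[41] read 'a'  n11⇒n12  ** P1@[36:41]

Matches: [[7,1],[13,1],[21,0],[27,0],[35,0],[41,1]]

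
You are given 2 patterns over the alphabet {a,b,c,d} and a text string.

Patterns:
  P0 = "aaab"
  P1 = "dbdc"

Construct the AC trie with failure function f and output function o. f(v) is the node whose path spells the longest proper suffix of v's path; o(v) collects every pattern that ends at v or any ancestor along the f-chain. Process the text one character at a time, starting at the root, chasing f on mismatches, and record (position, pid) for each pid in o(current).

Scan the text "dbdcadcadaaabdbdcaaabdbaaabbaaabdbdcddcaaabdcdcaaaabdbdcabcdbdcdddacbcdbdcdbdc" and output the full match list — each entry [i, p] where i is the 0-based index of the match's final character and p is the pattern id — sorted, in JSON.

Build automaton:
Trie (insert patterns):
  n0 'ε': a→1 d→5
  n1 'a': a→2
  n2 'aa': a→3
  n3 'aaa': b→4
  n4 'aaab': ·  ←P0
  n5 'd': b→6
  n6 'db': d→7
  n7 'dbd': c→8
  n8 'dbdc': ·  ←P1

BFS fail/out derivation:
  fail(1) 'a': from fail(0)=0 chase 'a': 0 ⇒ 0;  out=∅∪out(0)=∅
  fail(5) 'd': from fail(0)=0 chase 'd': 0 ⇒ 0;  out=∅∪out(0)=∅
  fail(2) 'aa': from fail(1)=0 chase 'a': 0 ⇒ 1;  out=∅∪out(1)=∅
  fail(6) 'db': from fail(5)=0 chase 'b': 0 ⇒ 0;  out=∅∪out(0)=∅
  fail(3) 'aaa': from fail(2)=1 chase 'a': 1 ⇒ 2;  out=∅∪out(2)=∅
  fail(7) 'dbd': from fail(6)=0 chase 'd': 0 ⇒ 5;  out=∅∪out(5)=∅
  fail(4) 'aaab': from fail(3)=2 chase 'b': 2→1→0 ⇒ 0;  out={0}∪out(0)={0}
  fail(8) 'dbdc': from fail(7)=5 chase 'c': 5→0 ⇒ 0;  out={1}∪out(0)={1}

Run:
[0] read 'd'  n0⇒n5
[1] read 'b'  n5⇒n6
[2] read 'd'  n6⇒n7
[3] read 'c'  n7⇒n8  emit P1@[0:3]
[4] read 'a'  n8⇒n1 (via fail)
[5] read 'd'  n1⇒n5 (via fail)
[6] read 'c'  n5⇒n0 (via fail)
[7] read 'a'  n0⇒n1
[8] read 'd'  n1⇒n5 (via fail)
[9] read 'a'  n5⇒n1 (via fail)
[10] read 'a'  n1⇒n2
[11] read 'a'  n2⇒n3
[12] read 'b'  n3⇒n4  emit P0@[9:12]
[13] read 'd'  n4⇒n5 (via fail)
[14] read 'b'  n5⇒n6
[15] read 'd'  n6⇒n7
[16] read 'c'  n7⇒n8  emit P1@[13:16]
[17] read 'a'  n8⇒n1 (via fail)
[18] read 'a'  n1⇒n2
[19] read 'a'  n2⇒n3
[20] read 'b'  n3⇒n4  emit P0@[17:20]
[21] read 'd'  n4⇒n5 (via fail)
[22] read 'b'  n5⇒n6
[23] read 'a'  n6⇒n1 (via fail)
[24] read 'a'  n1⇒n2
[25] read 'a'  n2⇒n3
[26] read 'b'  n3⇒n4  emit P0@[23:26]
[27] read 'b'  n4⇒n0 (via fail)
[28] read 'a'  n0⇒n1
[29] read 'a'  n1⇒n2
[30] read 'a'  n2⇒n3
[31] read 'b'  n3⇒n4  emit P0@[28:31]
[32] read 'd'  n4⇒n5 (via fail)
[33] read 'b'  n5⇒n6
[34] read 'd'  n6⇒n7
[35] read 'c'  n7⇒n8  emit P1@[32:35]
[36] read 'd'  n8⇒n5 (via fail)
[37] read 'd'  n5⇒n5 (via fail)
[38] read 'c'  n5⇒n0 (via fail)
[39] read 'a'  n0⇒n1
[40] read 'a'  n1⇒n2
[41] read 'a'  n2⇒n3
[42] read 'b'  n3⇒n4  emit P0@[39:42]
[43] read 'd'  n4⇒n5 (via fail)
[44] read 'c'  n5⇒n0 (via fail)
[45] read 'd'  n0⇒n5
[46] read 'c'  n5⇒n0 (via fail)
[47] read 'a'  n0⇒n1
[48] read 'a'  n1⇒n2
[49] read 'a'  n2⇒n3
[50] read 'a'  n3⇒n3 (via fail)
[51] read 'b'  n3⇒n4  emit P0@[48:51]
[52] read 'd'  n4⇒n5 (via fail)
[53] read 'b'  n5⇒n6
[54] read 'd'  n6⇒n7
[55] read 'c'  n7⇒n8  emit P1@[52:55]
[56] read 'a'  n8⇒n1 (via fail)
[57] read 'b'  n1⇒n0 (via fail)
[58] read 'c'  n0⇒n0
[59] read 'd'  n0⇒n5
[60] read 'b'  n5⇒n6
[61] read 'd'  n6⇒n7
[62] read 'c'  n7⇒n8  emit P1@[59:62]
[63] read 'd'  n8⇒n5 (via fail)
[64] read 'd'  n5⇒n5 (via fail)
[65] read 'd'  n5⇒n5 (via fail)
[66] read 'a'  n5⇒n1 (via fail)
[67] read 'c'  n1⇒n0 (via fail)
[68] read 'b'  n0⇒n0
[69] read 'c'  n0⇒n0
[70] read 'd'  n0⇒n5
[71] read 'b'  n5⇒n6
[72] read 'd'  n6⇒n7
[73] read 'c'  n7⇒n8  emit P1@[70:73]
[74] read 'd'  n8⇒n5 (via fail)
[75] read 'b'  n5⇒n6
[76] read 'd'  n6⇒n7
[77] read 'c'  n7⇒n8  emit P1@[74:77]

Matches: [[3,1],[12,0],[16,1],[20,0],[26,0],[31,0],[35,1],[42,0],[51,0],[55,1],[62,1],[73,1],[77,1]]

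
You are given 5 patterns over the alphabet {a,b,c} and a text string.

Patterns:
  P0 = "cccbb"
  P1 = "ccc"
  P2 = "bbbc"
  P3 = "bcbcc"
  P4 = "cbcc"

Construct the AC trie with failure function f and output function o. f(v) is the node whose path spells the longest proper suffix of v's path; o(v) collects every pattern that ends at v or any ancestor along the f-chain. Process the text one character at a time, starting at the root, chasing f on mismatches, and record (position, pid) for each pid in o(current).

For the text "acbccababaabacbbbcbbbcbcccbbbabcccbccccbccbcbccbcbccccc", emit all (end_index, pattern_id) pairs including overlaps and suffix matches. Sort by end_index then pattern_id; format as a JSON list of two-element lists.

Build automaton:
Trie nodes:
  0='ε' goto b→6 c→1
  1='c' goto b→14 c→2
  2='cc' goto c→3
  3='ccc' goto b→4  ←P1
  4='cccb' goto b→5
  5='cccbb' goto ·  ←P0
  6='b' goto b→7 c→10
  7='bb' goto b→8
  8='bbb' goto c→9
  9='bbbc' goto ·  ←P2
  10='bc' goto b→11
  11='bcb' goto c→12
  12='bcbc' goto c→13
  13='bcbcc' goto ·  ←P3
  14='cb' goto c→15
  15='cbc' goto c→16
  16='cbcc' goto ·  ←P4

BFS fail/out derivation:
  fail(1) 'c': from fail(0)=0 chase 'c': 0 ⇒ 0;  out=∅∪out(0)=∅
  fail(6) 'b': from fail(0)=0 chase 'b': 0 ⇒ 0;  out=∅∪out(0)=∅
  fail(2) 'cc': from fail(1)=0 chase 'c': 0 ⇒ 1;  out=∅∪out(1)=∅
  fail(7) 'bb': from fail(6)=0 chase 'b': 0 ⇒ 6;  out=∅∪out(6)=∅
  fail(10) 'bc': from fail(6)=0 chase 'c': 0 ⇒ 1;  out=∅∪out(1)=∅
  fail(14) 'cb': from fail(1)=0 chase 'b': 0 ⇒ 6;  out=∅∪out(6)=∅
  fail(3) 'ccc': from fail(2)=1 chase 'c': 1 ⇒ 2;  out={1}∪out(2)={1}
  fail(8) 'bbb': from fail(7)=6 chase 'b': 6 ⇒ 7;  out=∅∪out(7)=∅
  fail(11) 'bcb': from fail(10)=1 chase 'b': 1 ⇒ 14;  out=∅∪out(14)=∅
  fail(15) 'cbc': from fail(14)=6 chase 'c': 6 ⇒ 10;  out=∅∪out(10)=∅
  fail(4) 'cccb': from fail(3)=2 chase 'b': 2→1 ⇒ 14;  out=∅∪out(14)=∅
  fail(9) 'bbbc': from fail(8)=7 chase 'c': 7→6 ⇒ 10;  out={2}∪out(10)={2}
  fail(12) 'bcbc': from fail(11)=14 chase 'c': 14 ⇒ 15;  out=∅∪out(15)=∅
  fail(16) 'cbcc': from fail(15)=10 chase 'c': 10→1 ⇒ 2;  out={4}∪out(2)={4}
  fail(5) 'cccbb': from fail(4)=14 chase 'b': 14→6 ⇒ 7;  out={0}∪out(7)={0}
  fail(13) 'bcbcc': from fail(12)=15 chase 'c': 15 ⇒ 16;  out={3}∪out(16)={3,4}

Scan:
i=0 'a': node 0→0
i=1 'c': node 0→1
i=2 'b': node 1→14
i=3 'c': node 14→15
i=4 'c': node 15→16  → match P4@[1:4]
i=5 'a': node 16→0 ·f
i=6 'b': node 0→6
i=7 'a': node 6→0 ·f
i=8 'b': node 0→6
i=9 'a': node 6→0 ·f
i=10 'a': node 0→0
i=11 'b': node 0→6
i=12 'a': node 6→0 ·f
i=13 'c': node 0→1
i=14 'b': node 1→14
i=15 'b': node 14→7 ·f
i=16 'b': node 7→8
i=17 'c': node 8→9  → match P2@[14:17]
i=18 'b': node 9→11 ·f
i=19 'b': node 11→7 ·f
i=20 'b': node 7→8
i=21 'c': node 8→9  → match P2@[18:21]
i=22 'b': node 9→11 ·f
i=23 'c': node 11→12
i=24 'c': node 12→13  → match P3@[20:24],P4@[21:24]
i=25 'c': node 13→3 ·f  → match P1@[23:25]
i=26 'b': node 3→4
i=27 'b': node 4→5  → match P0@[23:27]
i=28 'b': node 5→8 ·f
i=29 'a': node 8→0 ·f
i=30 'b': node 0→6
i=31 'c': node 6→10
i=32 'c': node 10→2 ·f
i=33 'c': node 2→3  → match P1@[31:33]
i=34 'b': node 3→4
i=35 'c': node 4→15 ·f
i=36 'c': node 15→16  → match P4@[33:36]
i=37 'c': node 16→3 ·f  → match P1@[35:37]
i=38 'c': node 3→3 ·f  → match P1@[36:38]
i=39 'b': node 3→4
i=40 'c': node 4→15 ·f
i=41 'c': node 15→16  → match P4@[38:41]
i=42 'b': node 16→14 ·f
i=43 'c': node 14→15
i=44 'b': node 15→11 ·f
i=45 'c': node 11→12
i=46 'c': node 12→13  → match P3@[42:46],P4@[43:46]
i=47 'b': node 13→14 ·f
i=48 'c': node 14→15
i=49 'b': node 15→11 ·f
i=50 'c': node 11→12
i=51 'c': node 12→13  → match P3@[47:51],P4@[48:51]
i=52 'c': node 13→3 ·f  → match P1@[50:52]
i=53 'c': node 3→3 ·f  → match P1@[51:53]
i=54 'c': node 3→3 ·f  → match P1@[52:54]

Matches: [[4,4],[17,2],[21,2],[24,3],[24,4],[25,1],[27,0],[33,1],[36,4],[37,1],[38,1],[41,4],[46,3],[46,4],[51,3],[51,4],[52,1],[53,1],[54,1]]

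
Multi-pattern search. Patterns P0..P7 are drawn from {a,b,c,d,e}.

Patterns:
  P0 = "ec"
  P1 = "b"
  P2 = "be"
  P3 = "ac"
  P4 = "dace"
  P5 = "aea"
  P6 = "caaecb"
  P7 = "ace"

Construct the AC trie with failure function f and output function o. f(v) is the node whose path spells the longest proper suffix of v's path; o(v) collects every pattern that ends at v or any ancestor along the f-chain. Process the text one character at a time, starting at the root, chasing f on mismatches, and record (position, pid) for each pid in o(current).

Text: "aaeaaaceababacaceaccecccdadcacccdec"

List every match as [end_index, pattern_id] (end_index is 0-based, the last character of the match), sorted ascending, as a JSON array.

Construct AC machine:
Trie (insert patterns):
  0='ε' goto a→5 b→3 c→13 d→7 e→1
  1='e' goto c→2
  2='ec' goto ·  ←P0
  3='b' goto e→4  ←P1
  4='be' goto ·  ←P2
  5='a' goto c→6 e→11
  6='ac' goto e→19  ←P3
  7='d' goto a→8
  8='da' goto c→9
  9='dac' goto e→10
  10='dace' goto ·  ←P4
  11='ae' goto a→12
  12='aea' goto ·  ←P5
  13='c' goto a→14
  14='ca' goto a→15
  15='caa' goto e→16
  16='caae' goto c→17
  17='caaec' goto b→18
  18='caaecb' goto ·  ←P6
  19='ace' goto ·  ←P7

Failure links (BFS by depth):
  n1('e'): parent n0 fail=0; on 'e' 0 → fail=0;  out ∅∪∅=∅
  n3('b'): parent n0 fail=0; on 'b' 0 → fail=0;  out {1}∪∅={1}
  n5('a'): parent n0 fail=0; on 'a' 0 → fail=0;  out ∅∪∅=∅
  n7('d'): parent n0 fail=0; on 'd' 0 → fail=0;  out ∅∪∅=∅
  n13('c'): parent n0 fail=0; on 'c' 0 → fail=0;  out ∅∪∅=∅
  n2('ec'): parent n1 fail=0; on 'c' 0 → fail=13;  out {0}∪∅={0}
  n4('be'): parent n3 fail=0; on 'e' 0 → fail=1;  out {2}∪∅={2}
  n6('ac'): parent n5 fail=0; on 'c' 0 → fail=13;  out {3}∪∅={3}
  n8('da'): parent n7 fail=0; on 'a' 0 → fail=5;  out ∅∪∅=∅
  n11('ae'): parent n5 fail=0; on 'e' 0 → fail=1;  out ∅∪∅=∅
  n14('ca'): parent n13 fail=0; on 'a' 0 → fail=5;  out ∅∪∅=∅
  n9('dac'): parent n8 fail=5; on 'c' 5 → fail=6;  out ∅∪{3}={3}
  n12('aea'): parent n11 fail=1; on 'a' 1→0 → fail=5;  out {5}∪∅={5}
  n15('caa'): parent n14 fail=5; on 'a' 5→0 → fail=5;  out ∅∪∅=∅
  n19('ace'): parent n6 fail=13; on 'e' 13→0 → fail=1;  out {7}∪∅={7}
  n10('dace'): parent n9 fail=6; on 'e' 6 → fail=19;  out {4}∪{7}={4,7}
  n16('caae'): parent n15 fail=5; on 'e' 5 → fail=11;  out ∅∪∅=∅
  n17('caaec'): parent n16 fail=11; on 'c' 11→1 → fail=2;  out ∅∪{0}={0}
  n18('caaecb'): parent n17 fail=2; on 'b' 2→13→0 → fail=3;  out {6}∪{1}={1,6}

Run:
[0] read 'a'  n0⇒n5
[1] read 'a'  n5⇒n5 (via fail)
[2] read 'e'  n5⇒n11
[3] read 'a'  n11⇒n12  ** P5@[1:3]
[4] read 'a'  n12⇒n5 (via fail)
[5] read 'a'  n5⇒n5 (via fail)
[6] read 'c'  n5⇒n6  ** P3@[5:6]
[7] read 'e'  n6⇒n19  ** P7@[5:7]
[8] read 'a'  n19⇒n5 (via fail)
[9] read 'b'  n5⇒n3 (via fail)  ** P1@[9:9]
[10] read 'a'  n3⇒n5 (via fail)
[11] read 'b'  n5⇒n3 (via fail)  ** P1@[11:11]
[12] read 'a'  n3⇒n5 (via fail)
[13] read 'c'  n5⇒n6  ** P3@[12:13]
[14] read 'a'  n6⇒n14 (via fail)
[15] read 'c'  n14⇒n6 (via fail)  ** P3@[14:15]
[16] read 'e'  n6⇒n19  ** P7@[14:16]
[17] read 'a'  n19⇒n5 (via fail)
[18] read 'c'  n5⇒n6  ** P3@[17:18]
[19] read 'c'  n6⇒n13 (via fail)
[20] read 'e'  n13⇒n1 (via fail)
[21] read 'c'  n1⇒n2  ** P0@[20:21]
[22] read 'c'  n2⇒n13 (via fail)
[23] read 'c'  n13⇒n13 (via fail)
[24] read 'd'  n13⇒n7 (via fail)
[25] read 'a'  n7⇒n8
[26] read 'd'  n8⇒n7 (via fail)
[27] read 'c'  n7⇒n13 (via fail)
[28] read 'a'  n13⇒n14
[29] read 'c'  n14⇒n6 (via fail)  ** P3@[28:29]
[30] read 'c'  n6⇒n13 (via fail)
[31] read 'c'  n13⇒n13 (via fail)
[32] read 'd'  n13⇒n7 (via fail)
[33] read 'e'  n7⇒n1 (via fail)
[34] read 'c'  n1⇒n2  ** P0@[33:34]

All matches (sorted): [[3,5],[6,3],[7,7],[9,1],[11,1],[13,3],[15,3],[16,7],[18,3],[21,0],[29,3],[34,0]]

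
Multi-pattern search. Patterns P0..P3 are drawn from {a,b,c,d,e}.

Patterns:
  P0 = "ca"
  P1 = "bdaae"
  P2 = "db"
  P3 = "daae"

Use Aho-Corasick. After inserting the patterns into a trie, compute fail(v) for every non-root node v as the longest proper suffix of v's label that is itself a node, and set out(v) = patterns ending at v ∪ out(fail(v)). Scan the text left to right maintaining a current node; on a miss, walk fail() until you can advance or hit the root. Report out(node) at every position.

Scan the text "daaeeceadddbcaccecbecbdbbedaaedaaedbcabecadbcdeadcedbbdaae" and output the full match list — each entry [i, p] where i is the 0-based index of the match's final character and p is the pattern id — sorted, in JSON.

Construct AC machine:
Trie (insert patterns):
  n0 'ε': b→3 c→1 d→8
  n1 'c': a→2
  n2 'ca': ·  ←P0
  n3 'b': d→4
  n4 'bd': a→5
  n5 'bda': a→6
  n6 'bdaa': e→7
  n7 'bdaae': ·  ←P1
  n8 'd': a→10 b→9
  n9 'db': ·  ←P2
  n10 'da': a→11
  n11 'daa': e→12
  n12 'daae': ·  ←P3

BFS fail/out derivation:
  fail(1) 'c': from fail(0)=0 chase 'c': 0 ⇒ 0;  out=∅∪out(0)=∅
  fail(3) 'b': from fail(0)=0 chase 'b': 0 ⇒ 0;  out=∅∪out(0)=∅
  fail(8) 'd': from fail(0)=0 chase 'd': 0 ⇒ 0;  out=∅∪out(0)=∅
  fail(2) 'ca': from fail(1)=0 chase 'a': 0 ⇒ 0;  out={0}∪out(0)={0}
  fail(4) 'bd': from fail(3)=0 chase 'd': 0 ⇒ 8;  out=∅∪out(8)=∅
  fail(9) 'db': from fail(8)=0 chase 'b': 0 ⇒ 3;  out={2}∪out(3)={2}
  fail(10) 'da': from fail(8)=0 chase 'a': 0 ⇒ 0;  out=∅∪out(0)=∅
  fail(5) 'bda': from fail(4)=8 chase 'a': 8 ⇒ 10;  out=∅∪out(10)=∅
  fail(11) 'daa': from fail(10)=0 chase 'a': 0 ⇒ 0;  out=∅∪out(0)=∅
  fail(6) 'bdaa': from fail(5)=10 chase 'a': 10 ⇒ 11;  out=∅∪out(11)=∅
  fail(12) 'daae': from fail(11)=0 chase 'e': 0 ⇒ 0;  out={3}∪out(0)={3}
  fail(7) 'bdaae': from fail(6)=11 chase 'e': 11 ⇒ 12;  out={1}∪out(12)={1,3}

Scan:
[0] read 'd'  n0⇒n8
[1] read 'a'  n8⇒n10
[2] read 'a'  n10⇒n11
[3] read 'e'  n11⇒n12  → match P3@[0:3]
[4] read 'e'  n12⇒n0 (via fail)
[5] read 'c'  n0⇒n1
[6] read 'e'  n1⇒n0 (via fail)
[7] read 'a'  n0⇒n0
[8] read 'd'  n0⇒n8
[9] read 'd'  n8⇒n8 (via fail)
[10] read 'd'  n8⇒n8 (via fail)
[11] read 'b'  n8⇒n9  → match P2@[10:11]
[12] read 'c'  n9⇒n1 (via fail)
[13] read 'a'  n1⇒n2  → match P0@[12:13]
[14] read 'c'  n2⇒n1 (via fail)
[15] read 'c'  n1⇒n1 (via fail)
[16] read 'e'  n1⇒n0 (via fail)
[17] read 'c'  n0⇒n1
[18] read 'b'  n1⇒n3 (via fail)
[19] read 'e'  n3⇒n0 (via fail)
[20] read 'c'  n0⇒n1
[21] read 'b'  n1⇒n3 (via fail)
[22] read 'd'  n3⇒n4
[23] read 'b'  n4⇒n9 (via fail)  → match P2@[22:23]
[24] read 'b'  n9⇒n3 (via fail)
[25] read 'e'  n3⇒n0 (via fail)
[26] read 'd'  n0⇒n8
[27] read 'a'  n8⇒n10
[28] read 'a'  n10⇒n11
[29] read 'e'  n11⇒n12  → match P3@[26:29]
[30] read 'd'  n12⇒n8 (via fail)
[31] read 'a'  n8⇒n10
[32] read 'a'  n10⇒n11
[33] read 'e'  n11⇒n12  → match P3@[30:33]
[34] read 'd'  n12⇒n8 (via fail)
[35] read 'b'  n8⇒n9  → match P2@[34:35]
[36] read 'c'  n9⇒n1 (via fail)
[37] read 'a'  n1⇒n2  → match P0@[36:37]
[38] read 'b'  n2⇒n3 (via fail)
[39] read 'e'  n3⇒n0 (via fail)
[40] read 'c'  n0⇒n1
[41] read 'a'  n1⇒n2  → match P0@[40:41]
[42] read 'd'  n2⇒n8 (via fail)
[43] read 'b'  n8⇒n9  → match P2@[42:43]
[44] read 'c'  n9⇒n1 (via fail)
[45] read 'd'  n1⇒n8 (via fail)
[46] read 'e'  n8⇒n0 (via fail)
[47] read 'a'  n0⇒n0
[48] read 'd'  n0⇒n8
[49] read 'c'  n8⇒n1 (via fail)
[50] read 'e'  n1⇒n0 (via fail)
[51] read 'd'  n0⇒n8
[52] read 'b'  n8⇒n9  → match P2@[51:52]
[53] read 'b'  n9⇒n3 (via fail)
[54] read 'd'  n3⇒n4
[55] read 'a'  n4⇒n5
[56] read 'a'  n5⇒n6
[57] read 'e'  n6⇒n7  → match P1@[53:57],P3@[54:57]

Result: [[3,3],[11,2],[13,0],[23,2],[29,3],[33,3],[35,2],[37,0],[41,0],[43,2],[52,2],[57,1],[57,3]]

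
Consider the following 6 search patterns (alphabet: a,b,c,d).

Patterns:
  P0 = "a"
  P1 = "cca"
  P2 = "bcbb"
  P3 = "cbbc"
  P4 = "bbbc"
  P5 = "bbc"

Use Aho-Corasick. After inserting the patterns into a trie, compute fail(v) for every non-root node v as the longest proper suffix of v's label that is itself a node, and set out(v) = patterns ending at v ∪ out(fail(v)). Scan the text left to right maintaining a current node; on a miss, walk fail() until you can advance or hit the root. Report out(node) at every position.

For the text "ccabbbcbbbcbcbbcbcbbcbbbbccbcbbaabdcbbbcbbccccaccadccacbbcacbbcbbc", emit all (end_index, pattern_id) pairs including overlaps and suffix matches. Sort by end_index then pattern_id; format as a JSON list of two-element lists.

Build automaton:
Trie nodes:
  n0 'ε': a→1 b→5 c→2
  n1 'a': ·  ←P0
  n2 'c': b→9 c→3
  n3 'cc': a→4
  n4 'cca': ·  ←P1
  n5 'b': b→12 c→6
  n6 'bc': b→7
  n7 'bcb': b→8
  n8 'bcbb': ·  ←P2
  n9 'cb': b→10
  n10 'cbb': c→11
  n11 'cbbc': ·  ←P3
  n12 'bb': b→13 c→15
  n13 'bbb': c→14
  n14 'bbbc': ·  ←P4
  n15 'bbc': ·  ←P5

BFS fail/out derivation:
  n1('a'): parent n0 fail=0; on 'a' 0 → fail=0;  out {0}∪∅={0}
  n2('c'): parent n0 fail=0; on 'c' 0 → fail=0;  out ∅∪∅=∅
  n5('b'): parent n0 fail=0; on 'b' 0 → fail=0;  out ∅∪∅=∅
  n3('cc'): parent n2 fail=0; on 'c' 0 → fail=2;  out ∅∪∅=∅
  n6('bc'): parent n5 fail=0; on 'c' 0 → fail=2;  out ∅∪∅=∅
  n9('cb'): parent n2 fail=0; on 'b' 0 → fail=5;  out ∅∪∅=∅
  n12('bb'): parent n5 fail=0; on 'b' 0 → fail=5;  out ∅∪∅=∅
  n4('cca'): parent n3 fail=2; on 'a' 2→0 → fail=1;  out {1}∪{0}={0,1}
  n7('bcb'): parent n6 fail=2; on 'b' 2 → fail=9;  out ∅∪∅=∅
  n10('cbb'): parent n9 fail=5; on 'b' 5 → fail=12;  out ∅∪∅=∅
  n13('bbb'): parent n12 fail=5; on 'b' 5 → fail=12;  out ∅∪∅=∅
  n15('bbc'): parent n12 fail=5; on 'c' 5 → fail=6;  out {5}∪∅={5}
  n8('bcbb'): parent n7 fail=9; on 'b' 9 → fail=10;  out {2}∪∅={2}
  n11('cbbc'): parent n10 fail=12; on 'c' 12 → fail=15;  out {3}∪{5}={3,5}
  n14('bbbc'): parent n13 fail=12; on 'c' 12 → fail=15;  out {4}∪{5}={4,5}

Scan:
i=0 'c': node 0→2
i=1 'c': node 2→3
i=2 'a': node 3→4  emit P0@[2:2],P1@[0:2]
i=3 'b': node 4→5 (fail-walked)
i=4 'b': node 5→12
i=5 'b': node 12→13
i=6 'c': node 13→14  emit P4@[3:6],P5@[4:6]
i=7 'b': node 14→7 (fail-walked)
i=8 'b': node 7→8  emit P2@[5:8]
i=9 'b': node 8→13 (fail-walked)
i=10 'c': node 13→14  emit P4@[7:10],P5@[8:10]
i=11 'b': node 14→7 (fail-walked)
i=12 'c': node 7→6 (fail-walked)
i=13 'b': node 6→7
i=14 'b': node 7→8  emit P2@[11:14]
i=15 'c': node 8→11 (fail-walked)  emit P3@[12:15],P5@[13:15]
i=16 'b': node 11→7 (fail-walked)
i=17 'c': node 7→6 (fail-walked)
i=18 'b': node 6→7
i=19 'b': node 7→8  emit P2@[16:19]
i=20 'c': node 8→11 (fail-walked)  emit P3@[17:20],P5@[18:20]
i=21 'b': node 11→7 (fail-walked)
i=22 'b': node 7→8  emit P2@[19:22]
i=23 'b': node 8→13 (fail-walked)
i=24 'b': node 13→13 (fail-walked)
i=25 'c': node 13→14  emit P4@[22:25],P5@[23:25]
i=26 'c': node 14→3 (fail-walked)
i=27 'b': node 3→9 (fail-walked)
i=28 'c': node 9→6 (fail-walked)
i=29 'b': node 6→7
i=30 'b': node 7→8  emit P2@[27:30]
i=31 'a': node 8→1 (fail-walked)  emit P0@[31:31]
i=32 'a': node 1→1 (fail-walked)  emit P0@[32:32]
i=33 'b': node 1→5 (fail-walked)
i=34 'd': node 5→0 (fail-walked)
i=35 'c': node 0→2
i=36 'b': node 2→9
i=37 'b': node 9→10
i=38 'b': node 10→13 (fail-walked)
i=39 'c': node 13→14  emit P4@[36:39],P5@[37:39]
i=40 'b': node 14→7 (fail-walked)
i=41 'b': node 7→8  emit P2@[38:41]
i=42 'c': node 8→11 (fail-walked)  emit P3@[39:42],P5@[40:42]
i=43 'c': node 11→3 (fail-walked)
i=44 'c': node 3→3 (fail-walked)
i=45 'c': node 3→3 (fail-walked)
i=46 'a': node 3→4  emit P0@[46:46],P1@[44:46]
i=47 'c': node 4→2 (fail-walked)
i=48 'c': node 2→3
i=49 'a': node 3→4  emit P0@[49:49],P1@[47:49]
i=50 'd': node 4→0 (fail-walked)
i=51 'c': node 0→2
i=52 'c': node 2→3
i=53 'a': node 3→4  emit P0@[53:53],P1@[51:53]
i=54 'c': node 4→2 (fail-walked)
i=55 'b': node 2→9
i=56 'b': node 9→10
i=57 'c': node 10→11  emit P3@[54:57],P5@[55:57]
i=58 'a': node 11→1 (fail-walked)  emit P0@[58:58]
i=59 'c': node 1→2 (fail-walked)
i=60 'b': node 2→9
i=61 'b': node 9→10
i=62 'c': node 10→11  emit P3@[59:62],P5@[60:62]
i=63 'b': node 11→7 (fail-walked)
i=64 'b': node 7→8  emit P2@[61:64]
i=65 'c': node 8→11 (fail-walked)  emit P3@[62:65],P5@[63:65]

Result: [[2,0],[2,1],[6,4],[6,5],[8,2],[10,4],[10,5],[14,2],[15,3],[15,5],[19,2],[20,3],[20,5],[22,2],[25,4],[25,5],[30,2],[31,0],[32,0],[39,4],[39,5],[41,2],[42,3],[42,5],[46,0],[46,1],[49,0],[49,1],[53,0],[53,1],[57,3],[57,5],[58,0],[62,3],[62,5],[64,2],[65,3],[65,5]]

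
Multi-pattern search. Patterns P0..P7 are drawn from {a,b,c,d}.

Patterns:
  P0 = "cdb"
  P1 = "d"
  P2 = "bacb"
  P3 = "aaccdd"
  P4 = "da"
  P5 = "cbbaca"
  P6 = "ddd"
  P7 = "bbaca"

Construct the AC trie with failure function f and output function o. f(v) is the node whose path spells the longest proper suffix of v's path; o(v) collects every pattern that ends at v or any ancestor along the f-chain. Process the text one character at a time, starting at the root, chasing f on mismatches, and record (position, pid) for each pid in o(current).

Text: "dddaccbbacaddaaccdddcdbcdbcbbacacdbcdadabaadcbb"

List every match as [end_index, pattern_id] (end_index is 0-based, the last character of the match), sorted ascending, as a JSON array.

Build automaton:
Trie (insert patterns):
  n0 'ε': a→9 b→5 c→1 d→4
  n1 'c': b→16 d→2
  n2 'cd': b→3
  n3 'cdb': ·  ←P0
  n4 'd': a→15 d→21  ←P1
  n5 'b': a→6 b→23
  n6 'ba': c→7
  n7 'bac': b→8
  n8 'bacb': ·  ←P2
  n9 'a': a→10
  n10 'aa': c→11
  n11 'aac': c→12
  n12 'aacc': d→13
  n13 'aaccd': d→14
  n14 'aaccdd': ·  ←P3
  n15 'da': ·  ←P4
  n16 'cb': b→17
  n17 'cbb': a→18
  n18 'cbba': c→19
  n19 'cbbac': a→20
  n20 'cbbaca': ·  ←P5
  n21 'dd': d→22
  n22 'ddd': ·  ←P6
  n23 'bb': a→24
  n24 'bba': c→25
  n25 'bbac': a→26
  n26 'bbaca': ·  ←P7

Failure links (BFS by depth):
  n1('c'): parent n0 fail=0; on 'c' 0 → fail=0;  out ∅∪∅=∅
  n4('d'): parent n0 fail=0; on 'd' 0 → fail=0;  out {1}∪∅={1}
  n5('b'): parent n0 fail=0; on 'b' 0 → fail=0;  out ∅∪∅=∅
  n9('a'): parent n0 fail=0; on 'a' 0 → fail=0;  out ∅∪∅=∅
  n2('cd'): parent n1 fail=0; on 'd' 0 → fail=4;  out ∅∪{1}={1}
  n6('ba'): parent n5 fail=0; on 'a' 0 → fail=9;  out ∅∪∅=∅
  n10('aa'): parent n9 fail=0; on 'a' 0 → fail=9;  out ∅∪∅=∅
  n15('da'): parent n4 fail=0; on 'a' 0 → fail=9;  out {4}∪∅={4}
  n16('cb'): parent n1 fail=0; on 'b' 0 → fail=5;  out ∅∪∅=∅
  n21('dd'): parent n4 fail=0; on 'd' 0 → fail=4;  out ∅∪{1}={1}
  n23('bb'): parent n5 fail=0; on 'b' 0 → fail=5;  out ∅∪∅=∅
  n3('cdb'): parent n2 fail=4; on 'b' 4→0 → fail=5;  out {0}∪∅={0}
  n7('bac'): parent n6 fail=9; on 'c' 9→0 → fail=1;  out ∅∪∅=∅
  n11('aac'): parent n10 fail=9; on 'c' 9→0 → fail=1;  out ∅∪∅=∅
  n17('cbb'): parent n16 fail=5; on 'b' 5 → fail=23;  out ∅∪∅=∅
  n22('ddd'): parent n21 fail=4; on 'd' 4 → fail=21;  out {6}∪{1}={1,6}
  n24('bba'): parent n23 fail=5; on 'a' 5 → fail=6;  out ∅∪∅=∅
  n8('bacb'): parent n7 fail=1; on 'b' 1 → fail=16;  out {2}∪∅={2}
  n12('aacc'): parent n11 fail=1; on 'c' 1→0 → fail=1;  out ∅∪∅=∅
  n18('cbba'): parent n17 fail=23; on 'a' 23 → fail=24;  out ∅∪∅=∅
  n25('bbac'): parent n24 fail=6; on 'c' 6 → fail=7;  out ∅∪∅=∅
  n13('aaccd'): parent n12 fail=1; on 'd' 1 → fail=2;  out ∅∪{1}={1}
  n19('cbbac'): parent n18 fail=24; on 'c' 24 → fail=25;  out ∅∪∅=∅
  n26('bbaca'): parent n25 fail=7; on 'a' 7→1→0 → fail=9;  out {7}∪∅={7}
  n14('aaccdd'): parent n13 fail=2; on 'd' 2→4 → fail=21;  out {3}∪{1}={1,3}
  n20('cbbaca'): parent n19 fail=25; on 'a' 25 → fail=26;  out {5}∪{7}={5,7}

Run:
i=0 'd': node 0→4  ** P1@[0:0]
i=1 'd': node 4→21  ** P1@[1:1]
i=2 'd': node 21→22  ** P1@[2:2],P6@[0:2]
i=3 'a': node 22→15 (fail-walked)  ** P4@[2:3]
i=4 'c': node 15→1 (fail-walked)
i=5 'c': node 1→1 (fail-walked)
i=6 'b': node 1→16
i=7 'b': node 16→17
i=8 'a': node 17→18
i=9 'c': node 18→19
i=10 'a': node 19→20  ** P5@[5:10],P7@[6:10]
i=11 'd': node 20→4 (fail-walked)  ** P1@[11:11]
i=12 'd': node 4→21  ** P1@[12:12]
i=13 'a': node 21→15 (fail-walked)  ** P4@[12:13]
i=14 'a': node 15→10 (fail-walked)
i=15 'c': node 10→11
i=16 'c': node 11→12
i=17 'd': node 12→13  ** P1@[17:17]
i=18 'd': node 13→14  ** P1@[18:18],P3@[13:18]
i=19 'd': node 14→22 (fail-walked)  ** P1@[19:19],P6@[17:19]
i=20 'c': node 22→1 (fail-walked)
i=21 'd': node 1→2  ** P1@[21:21]
i=22 'b': node 2→3  ** P0@[20:22]
i=23 'c': node 3→1 (fail-walked)
i=24 'd': node 1→2  ** P1@[24:24]
i=25 'b': node 2→3  ** P0@[23:25]
i=26 'c': node 3→1 (fail-walked)
i=27 'b': node 1→16
i=28 'b': node 16→17
i=29 'a': node 17→18
i=30 'c': node 18→19
i=31 'a': node 19→20  ** P5@[26:31],P7@[27:31]
i=32 'c': node 20→1 (fail-walked)
i=33 'd': node 1→2  ** P1@[33:33]
i=34 'b': node 2→3  ** P0@[32:34]
i=35 'c': node 3→1 (fail-walked)
i=36 'd': node 1→2  ** P1@[36:36]
i=37 'a': node 2→15 (fail-walked)  ** P4@[36:37]
i=38 'd': node 15→4 (fail-walked)  ** P1@[38:38]
i=39 'a': node 4→15  ** P4@[38:39]
i=40 'b': node 15→5 (fail-walked)
i=41 'a': node 5→6
i=42 'a': node 6→10 (fail-walked)
i=43 'd': node 10→4 (fail-walked)  ** P1@[43:43]
i=44 'c': node 4→1 (fail-walked)
i=45 'b': node 1→16
i=46 'b': node 16→17

Matches: [[0,1],[1,1],[2,1],[2,6],[3,4],[10,5],[10,7],[11,1],[12,1],[13,4],[17,1],[18,1],[18,3],[19,1],[19,6],[21,1],[22,0],[24,1],[25,0],[31,5],[31,7],[33,1],[34,0],[36,1],[37,4],[38,1],[39,4],[43,1]]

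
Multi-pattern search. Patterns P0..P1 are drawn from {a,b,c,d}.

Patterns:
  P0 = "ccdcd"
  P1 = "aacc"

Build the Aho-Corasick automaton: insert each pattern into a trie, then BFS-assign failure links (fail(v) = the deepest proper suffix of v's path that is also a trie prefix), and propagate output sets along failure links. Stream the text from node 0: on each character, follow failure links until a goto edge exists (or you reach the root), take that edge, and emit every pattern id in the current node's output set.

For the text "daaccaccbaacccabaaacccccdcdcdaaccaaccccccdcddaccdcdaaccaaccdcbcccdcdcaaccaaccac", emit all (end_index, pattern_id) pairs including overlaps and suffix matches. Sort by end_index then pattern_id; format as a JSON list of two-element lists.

Build:
Trie (insert patterns):
  0='ε' goto a→6 c→1
  1='c' goto c→2
  2='cc' goto d→3
  3='ccd' goto c→4
  4='ccdc' goto d→5
  5='ccdcd' goto ·  [P0 ends]
  6='a' goto a→7
  7='aa' goto c→8
  8='aac' goto c→9
  9='aacc' goto ·  [P1 ends]

Failure links (BFS by depth):
  fail(1) 'c': from fail(0)=0 chase 'c': 0 ⇒ 0;  out=∅∪out(0)=∅
  fail(6) 'a': from fail(0)=0 chase 'a': 0 ⇒ 0;  out=∅∪out(0)=∅
  fail(2) 'cc': from fail(1)=0 chase 'c': 0 ⇒ 1;  out=∅∪out(1)=∅
  fail(7) 'aa': from fail(6)=0 chase 'a': 0 ⇒ 6;  out=∅∪out(6)=∅
  fail(3) 'ccd': from fail(2)=1 chase 'd': 1→0 ⇒ 0;  out=∅∪out(0)=∅
  fail(8) 'aac': from fail(7)=6 chase 'c': 6→0 ⇒ 1;  out=∅∪out(1)=∅
  fail(4) 'ccdc': from fail(3)=0 chase 'c': 0 ⇒ 1;  out=∅∪out(1)=∅
  fail(9) 'aacc': from fail(8)=1 chase 'c': 1 ⇒ 2;  out={1}∪out(2)={1}
  fail(5) 'ccdcd': from fail(4)=1 chase 'd': 1→0 ⇒ 0;  out={0}∪out(0)={0}

Scan:
pos 0 'd': at 0
pos 1 'a': at 6
pos 2 'a': at 7
pos 3 'c': at 8
pos 4 'c': at 9  → match P1@[1:4]
pos 5 'a': at 6 (fail-walked)
pos 6 'c': at 1 (fail-walked)
pos 7 'c': at 2
pos 8 'b': at 0 (fail-walked)
pos 9 'a': at 6
pos 10 'a': at 7
pos 11 'c': at 8
pos 12 'c': at 9  → match P1@[9:12]
pos 13 'c': at 2 (fail-walked)
pos 14 'a': at 6 (fail-walked)
pos 15 'b': at 0 (fail-walked)
pos 16 'a': at 6
pos 17 'a': at 7
pos 18 'a': at 7 (fail-walked)
pos 19 'c': at 8
pos 20 'c': at 9  → match P1@[17:20]
pos 21 'c': at 2 (fail-walked)
pos 22 'c': at 2 (fail-walked)
pos 23 'c': at 2 (fail-walked)
pos 24 'd': at 3
pos 25 'c': at 4
pos 26 'd': at 5  → match P0@[22:26]
pos 27 'c': at 1 (fail-walked)
pos 28 'd': at 0 (fail-walked)
pos 29 'a': at 6
pos 30 'a': at 7
pos 31 'c': at 8
pos 32 'c': at 9  → match P1@[29:32]
pos 33 'a': at 6 (fail-walked)
pos 34 'a': at 7
pos 35 'c': at 8
pos 36 'c': at 9  → match P1@[33:36]
pos 37 'c': at 2 (fail-walked)
pos 38 'c': at 2 (fail-walked)
pos 39 'c': at 2 (fail-walked)
pos 40 'c': at 2 (fail-walked)
pos 41 'd': at 3
pos 42 'c': at 4
pos 43 'd': at 5  → match P0@[39:43]
pos 44 'd': at 0 (fail-walked)
pos 45 'a': at 6
pos 46 'c': at 1 (fail-walked)
pos 47 'c': at 2
pos 48 'd': at 3
pos 49 'c': at 4
pos 50 'd': at 5  → match P0@[46:50]
pos 51 'a': at 6 (fail-walked)
pos 52 'a': at 7
pos 53 'c': at 8
pos 54 'c': at 9  → match P1@[51:54]
pos 55 'a': at 6 (fail-walked)
pos 56 'a': at 7
pos 57 'c': at 8
pos 58 'c': at 9  → match P1@[55:58]
pos 59 'd': at 3 (fail-walked)
pos 60 'c': at 4
pos 61 'b': at 0 (fail-walked)
pos 62 'c': at 1
pos 63 'c': at 2
pos 64 'c': at 2 (fail-walked)
pos 65 'd': at 3
pos 66 'c': at 4
pos 67 'd': at 5  → match P0@[63:67]
pos 68 'c': at 1 (fail-walked)
pos 69 'a': at 6 (fail-walked)
pos 70 'a': at 7
pos 71 'c': at 8
pos 72 'c': at 9  → match P1@[69:72]
pos 73 'a': at 6 (fail-walked)
pos 74 'a': at 7
pos 75 'c': at 8
pos 76 'c': at 9  → match P1@[73:76]
pos 77 'a': at 6 (fail-walked)
pos 78 'c': at 1 (fail-walked)

Matches: [[4,1],[12,1],[20,1],[26,0],[32,1],[36,1],[43,0],[50,0],[54,1],[58,1],[67,0],[72,1],[76,1]]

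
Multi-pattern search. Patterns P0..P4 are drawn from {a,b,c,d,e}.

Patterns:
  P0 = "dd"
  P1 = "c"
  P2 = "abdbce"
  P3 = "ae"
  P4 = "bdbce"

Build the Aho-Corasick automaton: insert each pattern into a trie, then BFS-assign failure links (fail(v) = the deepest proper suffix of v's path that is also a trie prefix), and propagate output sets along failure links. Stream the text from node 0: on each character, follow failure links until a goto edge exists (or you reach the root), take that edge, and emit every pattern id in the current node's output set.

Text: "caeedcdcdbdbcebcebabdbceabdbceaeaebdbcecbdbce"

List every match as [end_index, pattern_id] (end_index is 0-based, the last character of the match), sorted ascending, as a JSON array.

Build automaton:
Trie nodes:
  n0 'ε': a→4 b→11 c→3 d→1
  n1 'd': d→2
  n2 'dd': ·  [P0 ends]
  n3 'c': ·  [P1 ends]
  n4 'a': b→5 e→10
  n5 'ab': d→6
  n6 'abd': b→7
  n7 'abdb': c→8
  n8 'abdbc': e→9
  n9 'abdbce': ·  [P2 ends]
  n10 'ae': ·  [P3 ends]
  n11 'b': d→12
  n12 'bd': b→13
  n13 'bdb': c→14
  n14 'bdbc': e→15
  n15 'bdbce': ·  [P4 ends]

BFS fail/out derivation:
  n1('d'): parent n0 fail=0; on 'd' 0 → fail=0;  out ∅∪∅=∅
  n3('c'): parent n0 fail=0; on 'c' 0 → fail=0;  out {1}∪∅={1}
  n4('a'): parent n0 fail=0; on 'a' 0 → fail=0;  out ∅∪∅=∅
  n11('b'): parent n0 fail=0; on 'b' 0 → fail=0;  out ∅∪∅=∅
  n2('dd'): parent n1 fail=0; on 'd' 0 → fail=1;  out {0}∪∅={0}
  n5('ab'): parent n4 fail=0; on 'b' 0 → fail=11;  out ∅∪∅=∅
  n10('ae'): parent n4 fail=0; on 'e' 0 → fail=0;  out {3}∪∅={3}
  n12('bd'): parent n11 fail=0; on 'd' 0 → fail=1;  out ∅∪∅=∅
  n6('abd'): parent n5 fail=11; on 'd' 11 → fail=12;  out ∅∪∅=∅
  n13('bdb'): parent n12 fail=1; on 'b' 1→0 → fail=11;  out ∅∪∅=∅
  n7('abdb'): parent n6 fail=12; on 'b' 12 → fail=13;  out ∅∪∅=∅
  n14('bdbc'): parent n13 fail=11; on 'c' 11→0 → fail=3;  out ∅∪{1}={1}
  n8('abdbc'): parent n7 fail=13; on 'c' 13 → fail=14;  out ∅∪{1}={1}
  n15('bdbce'): parent n14 fail=3; on 'e' 3→0 → fail=0;  out {4}∪∅={4}
  n9('abdbce'): parent n8 fail=14; on 'e' 14 → fail=15;  out {2}∪{4}={2,4}

Run:
[0] read 'c'  n0⇒n3  ** P1@[0:0]
[1] read 'a'  n3⇒n4 (fail-walked)
[2] read 'e'  n4⇒n10  ** P3@[1:2]
[3] read 'e'  n10⇒n0 (fail-walked)
[4] read 'd'  n0⇒n1
[5] read 'c'  n1⇒n3 (fail-walked)  ** P1@[5:5]
[6] read 'd'  n3⇒n1 (fail-walked)
[7] read 'c'  n1⇒n3 (fail-walked)  ** P1@[7:7]
[8] read 'd'  n3⇒n1 (fail-walked)
[9] read 'b'  n1⇒n11 (fail-walked)
[10] read 'd'  n11⇒n12
[11] read 'b'  n12⇒n13
[12] read 'c'  n13⇒n14  ** P1@[12:12]
[13] read 'e'  n14⇒n15  ** P4@[9:13]
[14] read 'b'  n15⇒n11 (fail-walked)
[15] read 'c'  n11⇒n3 (fail-walked)  ** P1@[15:15]
[16] read 'e'  n3⇒n0 (fail-walked)
[17] read 'b'  n0⇒n11
[18] read 'a'  n11⇒n4 (fail-walked)
[19] read 'b'  n4⇒n5
[20] read 'd'  n5⇒n6
[21] read 'b'  n6⇒n7
[22] read 'c'  n7⇒n8  ** P1@[22:22]
[23] read 'e'  n8⇒n9  ** P2@[18:23],P4@[19:23]
[24] read 'a'  n9⇒n4 (fail-walked)
[25] read 'b'  n4⇒n5
[26] read 'd'  n5⇒n6
[27] read 'b'  n6⇒n7
[28] read 'c'  n7⇒n8  ** P1@[28:28]
[29] read 'e'  n8⇒n9  ** P2@[24:29],P4@[25:29]
[30] read 'a'  n9⇒n4 (fail-walked)
[31] read 'e'  n4⇒n10  ** P3@[30:31]
[32] read 'a'  n10⇒n4 (fail-walked)
[33] read 'e'  n4⇒n10  ** P3@[32:33]
[34] read 'b'  n10⇒n11 (fail-walked)
[35] read 'd'  n11⇒n12
[36] read 'b'  n12⇒n13
[37] read 'c'  n13⇒n14  ** P1@[37:37]
[38] read 'e'  n14⇒n15  ** P4@[34:38]
[39] read 'c'  n15⇒n3 (fail-walked)  ** P1@[39:39]
[40] read 'b'  n3⇒n11 (fail-walked)
[41] read 'd'  n11⇒n12
[42] read 'b'  n12⇒n13
[43] read 'c'  n13⇒n14  ** P1@[43:43]
[44] read 'e'  n14⇒n15  ** P4@[40:44]

Result: [[0,1],[2,3],[5,1],[7,1],[12,1],[13,4],[15,1],[22,1],[23,2],[23,4],[28,1],[29,2],[29,4],[31,3],[33,3],[37,1],[38,4],[39,1],[43,1],[44,4]]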